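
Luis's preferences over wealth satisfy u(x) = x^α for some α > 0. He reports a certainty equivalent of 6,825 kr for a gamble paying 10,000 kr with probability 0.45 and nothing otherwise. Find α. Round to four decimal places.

Since u(0) = 0, the lottery's EU is 0.45·10000^α.
Indifference: 6825^α = 0.45·10000^α, so (6825/10000)^α = 0.45.
Taking logs: α·ln(6825/10000) = ln(0.45), so α = -0.7985077 / -0.3819928 ≈ 2.0904.

α ≈ 2.0904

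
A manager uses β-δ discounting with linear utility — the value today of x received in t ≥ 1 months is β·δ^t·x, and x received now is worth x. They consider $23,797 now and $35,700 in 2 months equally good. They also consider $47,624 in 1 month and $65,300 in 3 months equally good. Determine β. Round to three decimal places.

β ≈ 0.914

From the later pair, β·δ^1·47624 = β·δ^3·65300; dividing through, δ^2 = 47624/65300 = 0.72931, so δ = 0.85400.
The first indifference: 23797 = β·δ^2·35700, so β = 23797/(δ^2·35700) = 23797/(0.72931·35700) ≈ 0.914.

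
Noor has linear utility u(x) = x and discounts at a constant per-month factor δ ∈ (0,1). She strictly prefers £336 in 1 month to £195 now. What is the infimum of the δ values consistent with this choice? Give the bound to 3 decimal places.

Under u(x) = x this choice says 195 < δ·336.
Dividing through by 336 gives δ > 0.58036.

δ > 0.580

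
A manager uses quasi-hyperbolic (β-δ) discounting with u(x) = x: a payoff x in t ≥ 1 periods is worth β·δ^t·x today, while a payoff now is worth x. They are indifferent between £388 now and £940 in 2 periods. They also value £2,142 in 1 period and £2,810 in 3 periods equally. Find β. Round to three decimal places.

β ≈ 0.541

Both payoffs in the second observation are in the future, so β drops out: δ^1·2142 = δ^3·2810 ⇒ δ^2 = 2142/2810 = 0.76228, so δ = 0.87309.
The first indifference: 388 = β·δ^2·940, so β = 388/(δ^2·940) = 388/(0.76228·940) ≈ 0.541.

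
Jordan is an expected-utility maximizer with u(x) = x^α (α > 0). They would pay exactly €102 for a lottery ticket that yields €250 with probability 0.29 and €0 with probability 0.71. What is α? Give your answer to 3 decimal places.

α ≈ 1.381

The lottery's expected utility is 0.29·u(250) + 0.71·u(0) = 0.29·250^α (since u(0) = 0 for α > 0).
Indifference: 102^α = 0.29·250^α, so (102/250)^α = 0.29.
α = ln(0.29) / ln(102/250) = -1.237874/-0.896488 ≈ 1.381.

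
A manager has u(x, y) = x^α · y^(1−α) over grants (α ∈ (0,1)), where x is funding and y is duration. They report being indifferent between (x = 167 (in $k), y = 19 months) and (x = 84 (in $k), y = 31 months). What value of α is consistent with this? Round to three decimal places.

Indifference: 167^α · 19^(1−α) = 84^α · 31^(1−α).
(167/84)^α = (31/19)^(1−α); take logs: α·ln(167/84) = (1−α)·ln(31/19), i.e. α·0.687177 = (1−α)·0.489548.
With A = 0.687177 and B = 0.489548: α·A = (1−α)·B, so α = B/(A+B) = 0.489548/1.176725 ≈ 0.416.

α ≈ 0.416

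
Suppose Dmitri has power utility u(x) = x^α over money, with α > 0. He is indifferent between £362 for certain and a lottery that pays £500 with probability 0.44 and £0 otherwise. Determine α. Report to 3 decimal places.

α ≈ 2.542

The lottery's expected utility is 0.44·u(500) + 0.56·u(0) = 0.44·500^α (since u(0) = 0 for α > 0).
Indifference: 362^α = 0.44·500^α, so (362/500)^α = 0.44.
α = ln(0.44) / ln(362/500) = -0.820981/-0.322964 ≈ 2.542.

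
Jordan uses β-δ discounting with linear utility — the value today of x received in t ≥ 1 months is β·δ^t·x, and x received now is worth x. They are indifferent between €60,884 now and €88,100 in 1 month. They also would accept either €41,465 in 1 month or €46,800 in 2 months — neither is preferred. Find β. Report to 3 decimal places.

Both payoffs in the second observation are in the future, so β drops out: δ^1·41465 = δ^2·46800 ⇒ δ = 41465/46800 = 0.88600.
The first indifference: 60884 = β·δ·88100, so β = 60884/(δ·88100) = 60884/(0.88600·88100) ≈ 0.780.

β ≈ 0.780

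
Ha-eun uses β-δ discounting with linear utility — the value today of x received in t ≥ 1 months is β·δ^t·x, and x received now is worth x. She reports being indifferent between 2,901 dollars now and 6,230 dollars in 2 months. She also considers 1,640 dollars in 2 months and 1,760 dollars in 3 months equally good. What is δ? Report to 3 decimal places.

From the later pair, β·δ^2·1640 = β·δ^3·1760; dividing through, δ = 1640/1760 = 0.93182.

δ ≈ 0.932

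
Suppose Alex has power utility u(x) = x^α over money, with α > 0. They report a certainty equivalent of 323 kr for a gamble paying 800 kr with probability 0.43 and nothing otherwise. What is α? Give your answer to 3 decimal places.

The lottery's expected utility is 0.43·u(800) + 0.57·u(0) = 0.43·800^α (since u(0) = 0 for α > 0).
Setting u(323) equal to that: 323^α = 0.43·800^α ⇒ (323/800)^α = 0.43.
Taking logs: α·ln(323/800) = ln(0.43), so α = -0.843970 / -0.906959 ≈ 0.931.

α ≈ 0.931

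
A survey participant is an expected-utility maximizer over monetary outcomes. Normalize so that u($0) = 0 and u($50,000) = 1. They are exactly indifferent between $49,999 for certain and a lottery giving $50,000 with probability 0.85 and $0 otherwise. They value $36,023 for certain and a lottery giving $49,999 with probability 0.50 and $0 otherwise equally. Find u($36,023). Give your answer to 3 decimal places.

0.425

The first gamble pins u($49,999): it must equal 0.85·1 + 0.15·0 = 0.85.
The second indifference gives u($36,023) = 0.50·u($49,999) + 0.50·u($0) = 0.50·0.85 + 0.50·0.00 = 0.4250.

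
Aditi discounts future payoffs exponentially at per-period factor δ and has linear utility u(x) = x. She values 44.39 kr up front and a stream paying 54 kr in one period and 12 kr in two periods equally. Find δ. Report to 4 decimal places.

δ ≈ 0.7100

The stream is worth 54δ + 12δ² today, so 54δ + 12δ² = 44.39.
Rearranged: 12δ² + 54δ − 44.39 = 0.
The positive root is δ = [−54 + √(54² + 4·12·44.39)] / (2·12) = (−54 + 71.040)/24 ≈ 0.7100.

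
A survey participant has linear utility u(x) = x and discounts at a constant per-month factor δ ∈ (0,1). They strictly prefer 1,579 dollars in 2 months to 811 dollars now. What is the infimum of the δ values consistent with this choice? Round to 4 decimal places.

The preference means 811 < δ^2·1579.
So δ^2 > 811/1579 = 0.51362; taking the square root of both positive sides preserves the inequality.
δ > 0.51362^(1/2) = 0.7167.

δ > 0.7167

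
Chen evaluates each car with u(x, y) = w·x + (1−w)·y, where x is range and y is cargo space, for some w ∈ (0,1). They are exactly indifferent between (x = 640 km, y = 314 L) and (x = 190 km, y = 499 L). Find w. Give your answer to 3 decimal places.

u(640,314) = u(190,499) means w·640 + (1−w)·314 = w·190 + (1−w)·499.
Rearranging, 450·w − 185·(1−w) = 0.
The marginal rate of substitution is 185/450, so w = 185/(450+185) = 0.291.

w = 0.291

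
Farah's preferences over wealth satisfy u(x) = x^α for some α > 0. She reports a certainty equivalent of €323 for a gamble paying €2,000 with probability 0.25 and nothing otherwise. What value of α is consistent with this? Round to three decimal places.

α ≈ 0.760

EU(lottery) = 0.25·2000^α + 0.75·0 = 0.25·2000^α.
Equating: 323^α = 0.25·2000^α, i.e. 0.1615^α = 0.25.
Taking logs: α·ln(323/2000) = ln(0.25), so α = -1.386294 / -1.823250 ≈ 0.760.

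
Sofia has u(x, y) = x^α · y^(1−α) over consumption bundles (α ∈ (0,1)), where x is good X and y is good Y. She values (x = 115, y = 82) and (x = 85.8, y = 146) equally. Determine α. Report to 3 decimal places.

The Cobb–Douglas utilities coincide, so 115^α·82^(1−α) = 85.8^α·146^(1−α).
Rearrange to (115/85.8)^α = (146/82)^(1−α) and take logs: α·0.292913 = (1−α)·0.576887.
Thus α·(0.869800) = 0.576887, so α = 0.576887/0.869800 ≈ 0.663.

α ≈ 0.663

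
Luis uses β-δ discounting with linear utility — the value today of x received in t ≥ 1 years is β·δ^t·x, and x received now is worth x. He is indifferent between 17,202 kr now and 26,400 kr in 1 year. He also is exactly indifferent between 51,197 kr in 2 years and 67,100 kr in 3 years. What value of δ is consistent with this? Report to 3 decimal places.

δ ≈ 0.763

Both payoffs in the second observation are in the future, so β drops out: δ^2·51197 = δ^3·67100 ⇒ δ = 51197/67100 = 0.76300.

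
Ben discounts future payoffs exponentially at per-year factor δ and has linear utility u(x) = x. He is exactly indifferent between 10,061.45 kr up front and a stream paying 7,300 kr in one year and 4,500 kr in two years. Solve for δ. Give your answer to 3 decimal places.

δ ≈ 0.890

The stream is worth 7300δ + 4500δ² today, so 7300δ + 4500δ² = 10061.45.
Rearranged: 4500δ² + 7300δ − 10061.45 = 0.
By the quadratic formula (taking the positive root), δ = (−7300 + √234396100.00) / 9000 ≈ 0.890.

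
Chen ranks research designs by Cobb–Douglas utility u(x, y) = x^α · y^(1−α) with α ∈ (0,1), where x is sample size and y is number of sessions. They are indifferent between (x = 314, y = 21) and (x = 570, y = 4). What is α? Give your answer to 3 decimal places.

α ≈ 0.736

The Cobb–Douglas utilities coincide, so 314^α·21^(1−α) = 570^α·4^(1−α).
Rearrange to (314/570)^α = (4/21)^(1−α) and take logs: α·-0.596243 = (1−α)·-1.658228.
So α/(1−α) = (-1.658228)/(-0.596243) = 2.781128, and α = 2.781128/3.781128 ≈ 0.736.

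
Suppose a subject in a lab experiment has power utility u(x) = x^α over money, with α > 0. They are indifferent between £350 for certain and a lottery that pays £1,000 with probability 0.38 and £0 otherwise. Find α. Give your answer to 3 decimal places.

α ≈ 0.922

EU(lottery) = 0.38·1000^α + 0.62·0 = 0.38·1000^α.
Indifference: 350^α = 0.38·1000^α, so (350/1000)^α = 0.38.
Take logs: α = ln 0.38 / ln(350/1000) ≈ 0.92166.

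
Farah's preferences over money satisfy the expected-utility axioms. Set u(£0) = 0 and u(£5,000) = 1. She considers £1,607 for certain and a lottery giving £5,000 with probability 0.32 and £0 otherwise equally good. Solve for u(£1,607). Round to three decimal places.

u(£1,607) equals the lottery's expected utility: 0.32·1 + 0.68·0 = 0.32.

0.320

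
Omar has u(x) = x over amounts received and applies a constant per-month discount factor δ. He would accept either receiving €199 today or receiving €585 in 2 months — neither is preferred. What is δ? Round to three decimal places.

δ ≈ 0.583

Indifference means u(199) = δ^2 · u(585), so δ^2 = u(199)/u(585).
With u(x) = x: δ^2 = 199/585 = 0.34017.
So δ = 0.34017^(1/2) ≈ 0.583.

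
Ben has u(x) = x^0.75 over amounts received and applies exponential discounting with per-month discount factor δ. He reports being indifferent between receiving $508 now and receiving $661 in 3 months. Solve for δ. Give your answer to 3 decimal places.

δ ≈ 0.936

Equating discounted utilities: u(508) = δ^3·u(661) ⇒ δ^3 = u(508)/u(661).
Since u(x) = x^0.75, δ^3 = (508/661)^0.75 = 0.76853^0.75 = 0.82082.
Taking the cube root: δ = 0.82082^(1/3) ≈ 0.936.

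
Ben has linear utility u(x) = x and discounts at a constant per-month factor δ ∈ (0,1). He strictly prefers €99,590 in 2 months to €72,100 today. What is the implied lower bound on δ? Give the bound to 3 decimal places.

δ > 0.851

The preference means 72100 < δ^2·99590.
So δ^2 > 72100/99590 = 0.72397; taking the square root of both positive sides preserves the inequality.
δ > (72100/99590)^(1/2) ≈ 0.851.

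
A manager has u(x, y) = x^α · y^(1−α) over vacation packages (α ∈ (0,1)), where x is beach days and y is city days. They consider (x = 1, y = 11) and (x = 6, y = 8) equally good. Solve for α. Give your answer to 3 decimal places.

Indifference: 1^α · 11^(1−α) = 6^α · 8^(1−α).
Taking logs: α·ln 1 + (1−α)·ln 11 = α·ln 6 + (1−α)·ln 8, i.e. α·-1.791759 = (1−α)·-0.318454.
Thus α·(-2.110213) = -0.318454, so α = -0.318454/-2.110213 ≈ 0.151.

α ≈ 0.151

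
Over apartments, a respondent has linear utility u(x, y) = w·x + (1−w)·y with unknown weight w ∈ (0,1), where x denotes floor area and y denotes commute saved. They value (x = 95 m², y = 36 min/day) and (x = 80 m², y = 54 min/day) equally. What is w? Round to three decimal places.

w = 0.545

u(95,36) = u(80,54) means w·95 + (1−w)·36 = w·80 + (1−w)·54.
w·(95−80) = (1−w)·(54−36), i.e. w·15 = (1−w)·18.
So w/(1−w) = 18/15 = 1.2000, giving w = 18/(15+18) = 0.545.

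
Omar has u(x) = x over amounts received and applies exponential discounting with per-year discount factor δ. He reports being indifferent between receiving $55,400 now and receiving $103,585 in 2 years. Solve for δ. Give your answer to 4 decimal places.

δ ≈ 0.7313

The payoff in 2 years is discounted by δ^2, so u(55400) = δ^2·u(103585) and δ^2 = u(55400)/u(103585).
With u(x) = x: δ^2 = 55400/103585 = 0.53483.
Hence δ = (0.53483)^(1/2) = 0.731318.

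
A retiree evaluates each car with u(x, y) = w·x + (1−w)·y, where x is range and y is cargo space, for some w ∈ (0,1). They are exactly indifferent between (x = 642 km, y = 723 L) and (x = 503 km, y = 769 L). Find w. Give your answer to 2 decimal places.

u(642,723) = u(503,769) means w·642 + (1−w)·723 = w·503 + (1−w)·769.
Rearranging, 139·w − 46·(1−w) = 0.
The marginal rate of substitution is 46/139, so w = 46/(139+46) = 0.25.

w = 0.25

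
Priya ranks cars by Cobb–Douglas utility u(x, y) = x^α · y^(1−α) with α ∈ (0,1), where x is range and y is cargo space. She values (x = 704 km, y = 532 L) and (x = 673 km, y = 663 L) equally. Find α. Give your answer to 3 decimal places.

α ≈ 0.830

Set the two utilities equal: 704^α·532^(1−α) = 673^α·663^(1−α).
(704/673)^α = (663/532)^(1−α); take logs: α·ln(704/673) = (1−α)·ln(663/532), i.e. α·0.045033 = (1−α)·0.220132.
With A = 0.045033 and B = 0.220132: α·A = (1−α)·B, so α = B/(A+B) = 0.220132/0.265165 ≈ 0.830.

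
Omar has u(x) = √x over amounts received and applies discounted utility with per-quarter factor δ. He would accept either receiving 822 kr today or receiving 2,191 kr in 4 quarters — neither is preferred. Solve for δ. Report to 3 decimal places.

δ ≈ 0.885

Equating discounted utilities: u(822) = δ^4·u(2191) ⇒ δ^4 = u(822)/u(2191).
Since u(x) = √x, δ^4 = √(822/2191) = 0.61251.
So δ = 0.61251^(1/4) ≈ 0.885.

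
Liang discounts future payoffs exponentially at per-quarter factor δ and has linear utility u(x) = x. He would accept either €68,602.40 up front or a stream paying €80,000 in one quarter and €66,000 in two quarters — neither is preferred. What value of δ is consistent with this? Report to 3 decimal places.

δ ≈ 0.580

Present value of the stream is 80000·δ + 66000·δ². Indifference gives 80000δ + 66000δ² = 68602.40.
That is, 66000δ² + 80000δ − 68602.40 = 0, a quadratic in δ.
δ = (−80000 + √(80000² + 4·66000·68602.40)) / (2·66000) = (−80000 + √24511033600.00) / 132000 ≈ 0.580.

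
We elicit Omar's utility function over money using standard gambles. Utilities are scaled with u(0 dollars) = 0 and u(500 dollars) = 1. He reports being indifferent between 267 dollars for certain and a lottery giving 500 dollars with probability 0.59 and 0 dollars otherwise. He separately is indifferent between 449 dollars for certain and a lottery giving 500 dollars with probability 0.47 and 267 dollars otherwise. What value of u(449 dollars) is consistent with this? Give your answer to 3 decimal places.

0.783

The first gamble pins u(267 dollars): it must equal 0.59·1 + 0.41·0 = 0.59.
The second indifference gives u(449 dollars) = 0.47·u(500 dollars) + 0.53·u(267 dollars) = 0.47·1.00 + 0.53·0.59 = 0.7827.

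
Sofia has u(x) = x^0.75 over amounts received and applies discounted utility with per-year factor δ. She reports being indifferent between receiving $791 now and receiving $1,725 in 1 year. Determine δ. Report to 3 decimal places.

δ ≈ 0.557

Indifference means u(791) = δ · u(1725), so δ = u(791)/u(1725).
Since u(x) = x^0.75, δ = (791/1725)^0.75 = 0.45855^0.75 = 0.55724.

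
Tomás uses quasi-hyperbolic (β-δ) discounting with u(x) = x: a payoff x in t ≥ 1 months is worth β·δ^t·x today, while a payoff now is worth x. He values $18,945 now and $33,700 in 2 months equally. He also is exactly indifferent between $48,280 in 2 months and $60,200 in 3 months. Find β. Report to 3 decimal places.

The second indifference involves only future payoffs, so β cancels: β·δ^2·48280 = β·δ^3·60200, giving δ = 48280/60200 = 0.80199.
Substituting δ into 18945 = β·δ^2·33700: β = 18945/(21675.616) ≈ 0.874.

β ≈ 0.874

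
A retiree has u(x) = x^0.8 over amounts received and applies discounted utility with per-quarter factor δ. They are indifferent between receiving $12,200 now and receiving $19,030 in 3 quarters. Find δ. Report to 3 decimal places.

Indifference means u(12200) = δ^3 · u(19030), so δ^3 = u(12200)/u(19030).
With u(x) = x^0.8: δ^3 = 12200^0.8/19030^0.8 = (12200/19030)^0.8 = 0.70071.
Taking the cube root: δ = 0.70071^(1/3) ≈ 0.888.

δ ≈ 0.888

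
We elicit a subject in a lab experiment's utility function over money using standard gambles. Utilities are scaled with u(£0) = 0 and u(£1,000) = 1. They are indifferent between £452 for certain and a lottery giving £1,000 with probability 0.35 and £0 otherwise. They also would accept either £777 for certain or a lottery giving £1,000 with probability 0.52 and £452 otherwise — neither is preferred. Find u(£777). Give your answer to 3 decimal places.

0.688

First, u(£452) = 0.35·u(£1,000) + 0.65·u(£0) = 0.35.
Then u(£777) = 0.52·u(£1,000) + 0.48·u(£452) = 0.52·1.00 + 0.48·0.35 = 0.6880.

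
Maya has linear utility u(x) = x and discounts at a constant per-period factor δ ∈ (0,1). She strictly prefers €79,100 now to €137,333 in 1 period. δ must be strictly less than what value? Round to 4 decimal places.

δ < 0.5760

Comparing present values: 79100 > δ·137333.
Dividing through by 137333 gives δ < 0.57597.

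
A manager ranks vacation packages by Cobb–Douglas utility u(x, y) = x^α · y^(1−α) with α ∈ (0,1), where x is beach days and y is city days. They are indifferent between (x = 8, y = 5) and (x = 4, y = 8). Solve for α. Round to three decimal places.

α ≈ 0.404

Set the two utilities equal: 8^α·5^(1−α) = 4^α·8^(1−α).
Taking logs: α·ln 8 + (1−α)·ln 5 = α·ln 4 + (1−α)·ln 8, i.e. α·0.693147 = (1−α)·0.470004.
Thus α·(1.163151) = 0.470004, so α = 0.470004/1.163151 ≈ 0.404.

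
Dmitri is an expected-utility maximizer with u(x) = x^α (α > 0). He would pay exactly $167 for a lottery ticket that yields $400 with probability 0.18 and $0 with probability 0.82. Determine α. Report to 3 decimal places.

EU(lottery) = 0.18·400^α + 0.82·0 = 0.18·400^α.
Indifference: 167^α = 0.18·400^α, so (167/400)^α = 0.18.
Take logs: α = ln 0.18 / ln(167/400) ≈ 1.96320.

α ≈ 1.963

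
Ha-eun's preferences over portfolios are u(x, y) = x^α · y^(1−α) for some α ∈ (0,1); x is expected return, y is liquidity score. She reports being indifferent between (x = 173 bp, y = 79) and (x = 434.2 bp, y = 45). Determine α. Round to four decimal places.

α ≈ 0.3795

Indifference: 173^α · 79^(1−α) = 434.2^α · 45^(1−α).
(173/434.2)^α = (45/79)^(1−α); take logs: α·ln(173/434.2) = (1−α)·ln(45/79), i.e. α·-0.9202137 = (1−α)·-0.5627854.
So α/(1−α) = (-0.5627854)/(-0.9202137) = 0.6115812, and α = 0.6115812/1.6115812 ≈ 0.3795.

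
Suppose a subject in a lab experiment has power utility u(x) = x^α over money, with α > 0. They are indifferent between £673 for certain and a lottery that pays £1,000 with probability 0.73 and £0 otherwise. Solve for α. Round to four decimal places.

α ≈ 0.7947

Since u(0) = 0, the lottery's EU is 0.73·1000^α.
Indifference: 673^α = 0.73·1000^α, so (673/1000)^α = 0.73.
α = ln(0.73) / ln(673/1000) = -0.3147107/-0.3960099 ≈ 0.7947.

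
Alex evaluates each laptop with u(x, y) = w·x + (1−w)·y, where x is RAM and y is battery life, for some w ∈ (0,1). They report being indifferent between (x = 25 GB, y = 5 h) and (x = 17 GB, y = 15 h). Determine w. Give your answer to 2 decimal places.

Equating utilities: w·25 + (1−w)·5 = w·17 + (1−w)·15.
w·(25−17) = (1−w)·(15−5), i.e. w·8 = (1−w)·10.
So w/(1−w) = 10/8 = 1.2500, giving w = 10/(8+10) = 0.56.

w = 0.56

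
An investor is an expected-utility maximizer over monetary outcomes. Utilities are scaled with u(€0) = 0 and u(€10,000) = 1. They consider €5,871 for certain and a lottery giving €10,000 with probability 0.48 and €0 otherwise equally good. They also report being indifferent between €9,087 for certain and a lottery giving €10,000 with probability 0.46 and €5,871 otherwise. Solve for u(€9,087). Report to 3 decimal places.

0.719

From the first indifference, u(€5,871) = 0.48·u(€10,000) + 0.52·u(€0) = 0.48·1 + 0.52·0 = 0.48.
Then u(€9,087) = 0.46·u(€10,000) + 0.54·u(€5,871) = 0.46·1.00 + 0.54·0.48 = 0.7192.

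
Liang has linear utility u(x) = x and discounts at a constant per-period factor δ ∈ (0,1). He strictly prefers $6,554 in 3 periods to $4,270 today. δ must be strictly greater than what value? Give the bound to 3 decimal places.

δ > 0.867

Under u(x) = x this choice says 4270 < δ^3·6554.
Dividing by 6554: δ^3 > 0.65151. Both sides are positive, so the cube root keeps the direction.
δ > (4270/6554)^(1/3) ≈ 0.867.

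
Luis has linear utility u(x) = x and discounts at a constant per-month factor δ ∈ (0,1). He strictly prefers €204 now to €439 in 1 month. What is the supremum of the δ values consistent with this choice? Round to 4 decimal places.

Under u(x) = x this choice says 204 > δ·439.
So δ < 204/439 = 0.46469.

δ < 0.4647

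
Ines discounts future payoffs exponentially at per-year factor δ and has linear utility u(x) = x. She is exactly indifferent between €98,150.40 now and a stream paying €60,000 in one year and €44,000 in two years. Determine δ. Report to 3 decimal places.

Present value of the stream is 60000·δ + 44000·δ². Indifference gives 60000δ + 44000δ² = 98150.40.
So 44000δ² + 60000δ − 98150.40 = 0.
δ = (−60000 + √(60000² + 4·44000·98150.40)) / (2·44000) = (−60000 + √20874470400.00) / 88000 ≈ 0.960.

δ ≈ 0.960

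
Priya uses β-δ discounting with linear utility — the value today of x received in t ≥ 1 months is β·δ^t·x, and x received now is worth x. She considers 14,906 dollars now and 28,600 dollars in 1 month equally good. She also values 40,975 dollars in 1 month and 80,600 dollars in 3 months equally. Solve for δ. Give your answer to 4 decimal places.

δ ≈ 0.7130

From the later pair, β·δ^1·40975 = β·δ^3·80600; dividing through, δ^2 = 40975/80600 = 0.50837, so δ = 0.71300.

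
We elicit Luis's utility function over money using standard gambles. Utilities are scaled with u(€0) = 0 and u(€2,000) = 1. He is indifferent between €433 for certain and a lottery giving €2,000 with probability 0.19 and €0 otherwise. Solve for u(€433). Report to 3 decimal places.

0.190

The indifference gives u(€433) = 0.19·u(€2,000) + 0.81·u(€0) = 0.19·1 + 0.81·0 = 0.19.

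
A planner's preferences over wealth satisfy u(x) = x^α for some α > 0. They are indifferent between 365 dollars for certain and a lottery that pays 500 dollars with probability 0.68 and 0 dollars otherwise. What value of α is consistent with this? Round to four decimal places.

α ≈ 1.2255

The lottery's expected utility is 0.68·u(500) + 0.32·u(0) = 0.68·500^α (since u(0) = 0 for α > 0).
Equating: 365^α = 0.68·500^α, i.e. 0.7300^α = 0.68.
Taking logs: α·ln(365/500) = ln(0.68), so α = -0.3856625 / -0.3147107 ≈ 1.2255.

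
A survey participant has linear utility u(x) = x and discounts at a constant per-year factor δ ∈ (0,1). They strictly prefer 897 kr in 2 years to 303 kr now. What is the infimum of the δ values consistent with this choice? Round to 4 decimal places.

Comparing present values: 303 < δ^2·897.
Dividing by 897: δ^2 > 0.33779. Both sides are positive, so the square root keeps the direction.
δ > (303/897)^(1/2) ≈ 0.5812.

δ > 0.5812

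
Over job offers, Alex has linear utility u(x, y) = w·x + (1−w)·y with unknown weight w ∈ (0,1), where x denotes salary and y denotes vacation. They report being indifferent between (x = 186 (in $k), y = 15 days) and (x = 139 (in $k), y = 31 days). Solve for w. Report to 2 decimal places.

Equating utilities: w·186 + (1−w)·15 = w·139 + (1−w)·31.
w·(186−139) = (1−w)·(31−15), i.e. w·47 = (1−w)·16.
The marginal rate of substitution is 16/47, so w = 16/(47+16) = 0.25.

w = 0.25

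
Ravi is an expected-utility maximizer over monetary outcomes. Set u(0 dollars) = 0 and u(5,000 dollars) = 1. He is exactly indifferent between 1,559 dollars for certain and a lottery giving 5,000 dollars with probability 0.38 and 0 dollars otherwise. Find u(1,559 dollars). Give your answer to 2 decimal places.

0.38

u(1,559 dollars) equals the lottery's expected utility: 0.38·1 + 0.62·0 = 0.38.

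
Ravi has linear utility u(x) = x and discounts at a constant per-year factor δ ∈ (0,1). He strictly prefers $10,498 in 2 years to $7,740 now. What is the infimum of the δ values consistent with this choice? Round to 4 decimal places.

Comparing present values: 7740 < δ^2·10498.
Hence δ^2 > 7740/10498 = 0.73728, and x ↦ x^(1/2) is increasing on (0,∞).
δ > 0.73728^(1/2) = 0.8587.

δ > 0.8587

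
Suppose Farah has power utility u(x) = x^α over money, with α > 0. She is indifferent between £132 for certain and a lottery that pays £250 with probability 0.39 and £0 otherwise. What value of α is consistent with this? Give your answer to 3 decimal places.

Since u(0) = 0, the lottery's EU is 0.39·250^α.
Setting u(132) equal to that: 132^α = 0.39·250^α ⇒ (132/250)^α = 0.39.
Taking logs: α·ln(132/250) = ln(0.39), so α = -0.941609 / -0.638659 ≈ 1.474.

α ≈ 1.474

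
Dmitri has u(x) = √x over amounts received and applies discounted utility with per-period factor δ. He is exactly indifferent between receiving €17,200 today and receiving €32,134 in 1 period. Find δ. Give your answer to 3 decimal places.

The payoff in 1 period is discounted by δ, so u(17200) = δ·u(32134) and δ = u(17200)/u(32134).
With u(x) = √x: δ = √17200/√32134 = √(17200/32134) = 0.73161.

δ ≈ 0.732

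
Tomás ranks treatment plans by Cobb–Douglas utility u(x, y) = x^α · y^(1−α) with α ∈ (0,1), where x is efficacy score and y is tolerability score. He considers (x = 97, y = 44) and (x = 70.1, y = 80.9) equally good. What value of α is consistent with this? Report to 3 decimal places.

Indifference: 97^α · 44^(1−α) = 70.1^α · 80.9^(1−α).
(97/70.1)^α = (80.9/44)^(1−α); take logs: α·ln(97/70.1) = (1−α)·ln(80.9/44), i.e. α·0.324788 = (1−α)·0.609024.
Thus α·(0.933812) = 0.609024, so α = 0.609024/0.933812 ≈ 0.652.

α ≈ 0.652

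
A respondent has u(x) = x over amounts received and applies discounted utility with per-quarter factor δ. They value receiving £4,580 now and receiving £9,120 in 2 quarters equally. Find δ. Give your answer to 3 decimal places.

δ ≈ 0.709

Indifference means u(4580) = δ^2 · u(9120), so δ^2 = u(4580)/u(9120).
With u(x) = x: δ^2 = 4580/9120 = 0.50219.
Hence δ = (0.50219)^(1/2) = 0.70866.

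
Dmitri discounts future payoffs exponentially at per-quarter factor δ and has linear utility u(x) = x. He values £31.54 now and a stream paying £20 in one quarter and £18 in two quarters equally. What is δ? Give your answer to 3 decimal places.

δ ≈ 0.880

The stream is worth 20δ + 18δ² today, so 20δ + 18δ² = 31.54.
That is, 18δ² + 20δ − 31.54 = 0, a quadratic in δ.
By the quadratic formula (taking the positive root), δ = (−20 + √2670.88) / 36 ≈ 0.880.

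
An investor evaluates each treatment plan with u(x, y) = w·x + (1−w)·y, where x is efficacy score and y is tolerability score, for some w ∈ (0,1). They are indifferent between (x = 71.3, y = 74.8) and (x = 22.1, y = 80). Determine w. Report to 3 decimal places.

Indifference: w·71.3 + (1−w)·74.8 = w·22.1 + (1−w)·80.
w·(71.3−22.1) = (1−w)·(80−74.8), i.e. w·49.2 = (1−w)·5.2.
The marginal rate of substitution is 5.2/49.2, so w = 5.2/(49.2+5.2) = 0.096.

w = 0.096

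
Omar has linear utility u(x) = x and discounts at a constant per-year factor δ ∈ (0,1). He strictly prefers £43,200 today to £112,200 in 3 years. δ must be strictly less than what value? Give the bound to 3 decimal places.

The preference means 43200 > δ^3·112200.
So δ^3 < 43200/112200 = 0.38503; taking the cube root of both positive sides preserves the inequality.
δ < (43200/112200)^(1/3) ≈ 0.727.

δ < 0.727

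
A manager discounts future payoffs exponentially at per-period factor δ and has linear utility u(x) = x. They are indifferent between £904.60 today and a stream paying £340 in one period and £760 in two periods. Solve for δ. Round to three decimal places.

δ ≈ 0.890

Equating present values: 904.60 = 340δ + 760δ².
So 760δ² + 340δ − 904.60 = 0.
δ = (−340 + √(340² + 4·760·904.60)) / (2·760) = (−340 + √2865584.00) / 1520 ≈ 0.890.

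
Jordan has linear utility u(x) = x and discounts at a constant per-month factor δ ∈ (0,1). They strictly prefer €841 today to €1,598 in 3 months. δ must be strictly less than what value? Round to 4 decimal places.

Comparing present values: 841 > δ^3·1598.
Dividing by 1598: δ^3 < 0.52628. Both sides are positive, so the cube root keeps the direction.
δ < (841/1598)^(1/3) ≈ 0.8074.

δ < 0.8074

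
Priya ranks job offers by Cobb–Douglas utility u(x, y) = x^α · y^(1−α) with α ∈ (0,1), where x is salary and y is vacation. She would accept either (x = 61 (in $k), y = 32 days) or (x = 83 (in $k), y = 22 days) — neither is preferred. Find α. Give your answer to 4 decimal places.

Set the two utilities equal: 61^α·32^(1−α) = 83^α·22^(1−α).
Taking logs: α·ln 61 + (1−α)·ln 32 = α·ln 83 + (1−α)·ln 22, i.e. α·-0.3079667 = (1−α)·-0.3746934.
Thus α·(-0.6826601) = -0.3746934, so α = -0.3746934/-0.6826601 ≈ 0.5489.

α ≈ 0.5489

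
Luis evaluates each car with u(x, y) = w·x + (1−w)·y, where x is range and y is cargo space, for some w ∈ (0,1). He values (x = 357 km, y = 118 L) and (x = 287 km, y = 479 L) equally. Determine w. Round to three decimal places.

w = 0.838

u(357,118) = u(287,479) means w·357 + (1−w)·118 = w·287 + (1−w)·479.
Collecting terms: w·70 = (1−w)·361.
So w/(1−w) = 361/70 = 5.1571, giving w = 361/(70+361) = 0.838.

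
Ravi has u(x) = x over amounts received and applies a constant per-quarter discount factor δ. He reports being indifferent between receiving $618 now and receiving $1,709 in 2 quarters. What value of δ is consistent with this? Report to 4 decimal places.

δ ≈ 0.6013

Equating discounted utilities: u(618) = δ^2·u(1709) ⇒ δ^2 = u(618)/u(1709).
With u(x) = x: δ^2 = 618/1709 = 0.36161.
Taking the square root: δ = 0.36161^(1/2) ≈ 0.6013.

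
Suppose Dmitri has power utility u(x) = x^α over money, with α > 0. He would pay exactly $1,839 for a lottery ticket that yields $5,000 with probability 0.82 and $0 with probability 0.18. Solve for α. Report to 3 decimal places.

α ≈ 0.198

EU(lottery) = 0.82·5000^α + 0.18·0 = 0.82·5000^α.
Equating: 1839^α = 0.82·5000^α, i.e. 0.3678^α = 0.82.
Take logs: α = ln 0.82 / ln(1839/5000) ≈ 0.19841.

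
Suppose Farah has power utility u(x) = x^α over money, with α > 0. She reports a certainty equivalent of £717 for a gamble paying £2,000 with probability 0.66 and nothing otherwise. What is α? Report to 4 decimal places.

α ≈ 0.4051

EU(lottery) = 0.66·2000^α + 0.34·0 = 0.66·2000^α.
Setting u(717) equal to that: 717^α = 0.66·2000^α ⇒ (717/2000)^α = 0.66.
Take logs: α = ln 0.66 / ln(717/2000) ≈ 0.405054.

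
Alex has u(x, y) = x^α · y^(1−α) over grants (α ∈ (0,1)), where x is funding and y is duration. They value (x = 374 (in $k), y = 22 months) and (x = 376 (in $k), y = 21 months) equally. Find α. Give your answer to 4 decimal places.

Indifference: 374^α · 22^(1−α) = 376^α · 21^(1−α).
Taking logs: α·ln 374 + (1−α)·ln 22 = α·ln 376 + (1−α)·ln 21, i.e. α·-0.0053333 = (1−α)·-0.0465200.
So α/(1−α) = (-0.0465200)/(-0.0053333) = 8.7225545, and α = 8.7225545/9.7225545 ≈ 0.8971.

α ≈ 0.8971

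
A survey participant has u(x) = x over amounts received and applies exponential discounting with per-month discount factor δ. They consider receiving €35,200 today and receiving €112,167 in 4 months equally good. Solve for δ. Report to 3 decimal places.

δ ≈ 0.748

The payoff in 4 months is discounted by δ^4, so u(35200) = δ^4·u(112167) and δ^4 = u(35200)/u(112167).
With u(x) = x: δ^4 = 35200/112167 = 0.31382.
Hence δ = (0.31382)^(1/4) = 0.74846.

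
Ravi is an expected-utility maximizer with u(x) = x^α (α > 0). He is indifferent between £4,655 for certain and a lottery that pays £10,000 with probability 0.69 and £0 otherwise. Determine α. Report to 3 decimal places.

α ≈ 0.485

EU(lottery) = 0.69·10000^α + 0.31·0 = 0.69·10000^α.
Indifference: 4655^α = 0.69·10000^α, so (4655/10000)^α = 0.69.
α = ln(0.69) / ln(4655/10000) = -0.371064/-0.764643 ≈ 0.485.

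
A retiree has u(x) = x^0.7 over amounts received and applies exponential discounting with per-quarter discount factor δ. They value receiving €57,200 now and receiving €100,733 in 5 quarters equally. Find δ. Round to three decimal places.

δ ≈ 0.924

Equating discounted utilities: u(57200) = δ^5·u(100733) ⇒ δ^5 = u(57200)/u(100733).
With u(x) = x^0.7: δ^5 = 57200^0.7/100733^0.7 = (57200/100733)^0.7 = 0.67291.
So δ = 0.67291^(1/5) ≈ 0.924.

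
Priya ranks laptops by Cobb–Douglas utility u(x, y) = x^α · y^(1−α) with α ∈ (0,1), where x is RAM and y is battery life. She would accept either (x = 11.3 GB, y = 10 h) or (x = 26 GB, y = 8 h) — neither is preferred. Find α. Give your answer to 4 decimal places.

α ≈ 0.2112

Set the two utilities equal: 11.3^α·10^(1−α) = 26^α·8^(1−α).
Rearrange to (11.3/26)^α = (8/10)^(1−α) and take logs: α·-0.8332938 = (1−α)·-0.2231436.
Thus α·(-1.0564374) = -0.2231436, so α = -0.2231436/-1.0564374 ≈ 0.2112.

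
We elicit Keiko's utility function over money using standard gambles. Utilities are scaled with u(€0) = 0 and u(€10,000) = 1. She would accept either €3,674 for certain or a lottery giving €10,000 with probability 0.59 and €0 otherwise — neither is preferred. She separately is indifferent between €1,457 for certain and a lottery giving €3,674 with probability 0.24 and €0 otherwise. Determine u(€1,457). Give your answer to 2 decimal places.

0.14

The first gamble pins u(€3,674): it must equal 0.59·1 + 0.41·0 = 0.59.
Chaining: u(€1,457) = 0.24·0.59 + 0.76·0.00 = 0.1416.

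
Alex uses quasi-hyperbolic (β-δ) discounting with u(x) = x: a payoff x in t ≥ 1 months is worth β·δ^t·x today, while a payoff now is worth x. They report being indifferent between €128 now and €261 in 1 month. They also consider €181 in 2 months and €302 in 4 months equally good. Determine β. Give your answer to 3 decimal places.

β ≈ 0.633

From the later pair, β·δ^2·181 = β·δ^4·302; dividing through, δ^2 = 181/302 = 0.59934, so δ = 0.77417.
Substituting δ into 128 = β·δ·261: β = 128/(202.058) ≈ 0.633.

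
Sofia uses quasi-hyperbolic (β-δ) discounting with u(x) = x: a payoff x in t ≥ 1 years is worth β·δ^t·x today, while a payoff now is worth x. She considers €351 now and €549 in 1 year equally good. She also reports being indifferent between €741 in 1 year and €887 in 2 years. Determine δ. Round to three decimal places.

From the later pair, β·δ^1·741 = β·δ^2·887; dividing through, δ = 741/887 = 0.83540.

δ ≈ 0.835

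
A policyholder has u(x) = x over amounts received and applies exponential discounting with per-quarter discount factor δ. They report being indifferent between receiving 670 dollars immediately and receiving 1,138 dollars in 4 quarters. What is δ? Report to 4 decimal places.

Indifference means u(670) = δ^4 · u(1138), so δ^4 = u(670)/u(1138).
With u(x) = x: δ^4 = 670/1138 = 0.58875.
Taking the 4th root: δ = 0.58875^(1/4) ≈ 0.8760.

δ ≈ 0.8760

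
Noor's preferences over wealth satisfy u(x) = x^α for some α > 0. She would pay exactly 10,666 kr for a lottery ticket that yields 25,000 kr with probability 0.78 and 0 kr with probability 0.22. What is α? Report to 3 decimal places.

α ≈ 0.292

Since u(0) = 0, the lottery's EU is 0.78·25000^α.
Indifference: 10666^α = 0.78·25000^α, so (10666/25000)^α = 0.78.
Take logs: α = ln 0.78 / ln(10666/25000) ≈ 0.29168.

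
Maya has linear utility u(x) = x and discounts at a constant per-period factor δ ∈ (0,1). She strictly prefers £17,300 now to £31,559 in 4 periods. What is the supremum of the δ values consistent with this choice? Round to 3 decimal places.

Under u(x) = x this choice says 17300 > δ^4·31559.
Dividing by 31559: δ^4 < 0.54818. Both sides are positive, so the 4th root keeps the direction.
δ < (17300/31559)^(1/4) ≈ 0.860.

δ < 0.860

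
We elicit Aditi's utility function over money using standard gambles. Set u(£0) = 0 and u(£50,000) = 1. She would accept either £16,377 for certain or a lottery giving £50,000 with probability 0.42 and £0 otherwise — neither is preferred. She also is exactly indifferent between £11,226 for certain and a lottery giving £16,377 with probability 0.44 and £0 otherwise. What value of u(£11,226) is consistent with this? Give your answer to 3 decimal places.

0.185

First, u(£16,377) = 0.42·u(£50,000) + 0.58·u(£0) = 0.42.
Chaining: u(£11,226) = 0.44·0.42 + 0.56·0.00 = 0.1848.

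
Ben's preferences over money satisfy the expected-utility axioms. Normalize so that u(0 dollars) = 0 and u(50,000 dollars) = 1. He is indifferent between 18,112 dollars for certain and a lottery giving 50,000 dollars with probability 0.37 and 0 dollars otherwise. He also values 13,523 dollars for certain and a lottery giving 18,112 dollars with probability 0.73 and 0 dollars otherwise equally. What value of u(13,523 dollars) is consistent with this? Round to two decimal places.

0.27

The first gamble pins u(18,112 dollars): it must equal 0.37·1 + 0.63·0 = 0.37.
Chaining: u(13,523 dollars) = 0.73·0.37 + 0.27·0.00 = 0.2701.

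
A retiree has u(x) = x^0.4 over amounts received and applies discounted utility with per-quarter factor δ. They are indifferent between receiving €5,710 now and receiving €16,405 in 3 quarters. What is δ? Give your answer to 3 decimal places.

δ ≈ 0.869

The payoff in 3 quarters is discounted by δ^3, so u(5710) = δ^3·u(16405) and δ^3 = u(5710)/u(16405).
Since u(x) = x^0.4, δ^3 = (5710/16405)^0.4 = 0.34806^0.4 = 0.65564.
Taking the cube root: δ = 0.65564^(1/3) ≈ 0.869.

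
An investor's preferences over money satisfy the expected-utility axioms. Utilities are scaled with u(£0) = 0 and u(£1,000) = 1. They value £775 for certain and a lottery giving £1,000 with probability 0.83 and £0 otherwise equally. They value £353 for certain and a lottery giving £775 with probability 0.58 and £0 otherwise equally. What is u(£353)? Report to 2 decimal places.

0.48

First, u(£775) = 0.83·u(£1,000) + 0.17·u(£0) = 0.83.
Chaining: u(£353) = 0.58·0.83 + 0.42·0.00 = 0.4814.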